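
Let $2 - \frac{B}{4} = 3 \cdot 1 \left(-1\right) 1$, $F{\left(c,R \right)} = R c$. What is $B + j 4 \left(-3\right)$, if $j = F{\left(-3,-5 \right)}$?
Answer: $-160$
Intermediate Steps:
$B = 20$ ($B = 8 - 4 \cdot 3 \cdot 1 \left(-1\right) 1 = 8 - 4 \cdot 3 \left(\left(-1\right) 1\right) = 8 - 4 \cdot 3 \left(-1\right) = 8 - -12 = 8 + 12 = 20$)
$j = 15$ ($j = \left(-5\right) \left(-3\right) = 15$)
$B + j 4 \left(-3\right) = 20 + 15 \cdot 4 \left(-3\right) = 20 + 15 \left(-12\right) = 20 - 180 = -160$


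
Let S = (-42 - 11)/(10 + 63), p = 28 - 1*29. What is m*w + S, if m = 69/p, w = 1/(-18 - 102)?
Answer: -441/2920 ≈ -0.15103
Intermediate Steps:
p = -1 (p = 28 - 29 = -1)
S = -53/73 ≈ -0.72603
w = -1/120 (w = 1/(-120) = -1/120 ≈ -0.0083333)
m = -69 (m = 69/(-1) = 69*(-1) = -69)
m*w + S = -69*(-1/120) - 53/73 = 23/40 - 53/73 = -441/2920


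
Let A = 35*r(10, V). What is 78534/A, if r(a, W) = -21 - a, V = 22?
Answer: -78534/1085 ≈ -72.382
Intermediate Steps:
A = -1085 (A = 35*(-21 - 1*10) = 35*(-21 - 10) = 35*(-31) = -1085)
78534/A = 78534/(-1085) = 78534*(-1/1085) = -78534/1085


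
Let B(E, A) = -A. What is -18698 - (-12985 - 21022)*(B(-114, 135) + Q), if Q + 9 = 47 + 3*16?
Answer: -1685041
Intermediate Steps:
Q = 86 (Q = -9 + (47 + 3*16) = -9 + (47 + 48) = -9 + 95 = 86)
-18698 - (-12985 - 21022)*(B(-114, 135) + Q) = -18698 - (-12985 - 21022)*(-1*135 + 86) = -18698 - (-34007)*(-135 + 86) = -18698 - (-34007)*(-49) = -18698 - 1*1666343 = -18698 - 1666343 = -1685041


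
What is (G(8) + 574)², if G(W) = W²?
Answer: 407044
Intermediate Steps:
(G(8) + 574)² = (8² + 574)² = (64 + 574)² = 638² = 407044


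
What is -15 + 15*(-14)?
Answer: -225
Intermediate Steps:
-15 + 15*(-14) = -15 - 210 = -225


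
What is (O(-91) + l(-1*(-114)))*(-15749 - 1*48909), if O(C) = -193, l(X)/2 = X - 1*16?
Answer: -193974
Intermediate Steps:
l(X) = -32 + 2*X (l(X) = 2*(X - 1*16) = 2*(X - 16) = 2*(-16 + X) = -32 + 2*X)
(O(-91) + l(-1*(-114)))*(-15749 - 1*48909) = (-193 + (-32 + 2*(-1*(-114))))*(-15749 - 1*48909) = (-193 + (-32 + 2*114))*(-15749 - 48909) = (-193 + (-32 + 228))*(-64658) = (-193 + 196)*(-64658) = 3*(-64658) = -193974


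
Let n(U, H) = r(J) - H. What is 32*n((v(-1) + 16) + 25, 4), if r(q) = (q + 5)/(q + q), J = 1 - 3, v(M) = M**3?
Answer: -152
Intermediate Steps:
J = -2
r(q) = (5 + q)/(2*q) (r(q) = (5 + q)/((2*q)) = (5 + q)*(1/(2*q)) = (5 + q)/(2*q))
n(U, H) = -3/4 - H (n(U, H) = (1/2)*(5 - 2)/(-2) - H = (1/2)*(-1/2)*3 - H = -3/4 - H)
32*n((v(-1) + 16) + 25, 4) = 32*(-3/4 - 1*4) = 32*(-3/4 - 4) = 32*(-19/4) = -152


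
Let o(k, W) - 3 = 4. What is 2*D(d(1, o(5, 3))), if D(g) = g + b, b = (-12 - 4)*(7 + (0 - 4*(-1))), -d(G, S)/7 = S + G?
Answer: -464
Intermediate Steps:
o(k, W) = 7 (o(k, W) = 3 + 4 = 7)
d(G, S) = -7*G - 7*S (d(G, S) = -7*(S + G) = -7*(G + S) = -7*G - 7*S)
b = -176 (b = -16*(7 + (0 + 4)) = -16*(7 + 4) = -16*11 = -176)
D(g) = -176 + g (D(g) = g - 176 = -176 + g)
2*D(d(1, o(5, 3))) = 2*(-176 + (-7*1 - 7*7)) = 2*(-176 + (-7 - 49)) = 2*(-176 - 56) = 2*(-232) = -464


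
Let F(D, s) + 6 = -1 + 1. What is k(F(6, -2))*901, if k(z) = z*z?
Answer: 32436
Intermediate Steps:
F(D, s) = -6 (F(D, s) = -6 + (-1 + 1) = -6 + 0 = -6)
k(z) = z**2
k(F(6, -2))*901 = (-6)**2*901 = 36*901 = 32436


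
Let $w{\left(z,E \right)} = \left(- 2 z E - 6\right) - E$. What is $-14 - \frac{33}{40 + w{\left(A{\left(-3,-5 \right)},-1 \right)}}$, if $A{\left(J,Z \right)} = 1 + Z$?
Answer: $- \frac{137}{9} \approx -15.222$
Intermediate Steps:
$w{\left(z,E \right)} = -6 - E - 2 E z$ ($w{\left(z,E \right)} = \left(- 2 E z - 6\right) - E = \left(-6 - 2 E z\right) - E = -6 - E - 2 E z$)
$-14 - \frac{33}{40 + w{\left(A{\left(-3,-5 \right)},-1 \right)}} = -14 - \frac{33}{40 - \left(5 - 2 \left(1 - 5\right)\right)} = -14 - \frac{33}{40 - \left(5 + 8\right)} = -14 - \frac{33}{40 - 13} = -14 - \frac{33}{27} = -14 - \frac{11}{9} = - \frac{137}{9}$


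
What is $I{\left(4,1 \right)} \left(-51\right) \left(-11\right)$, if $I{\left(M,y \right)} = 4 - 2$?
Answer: $1122$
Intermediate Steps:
$I{\left(M,y \right)} = 2$ ($I{\left(M,y \right)} = 4 - 2 = 2$)
$I{\left(4,1 \right)} \left(-51\right) \left(-11\right) = 2 \left(-51\right) \left(-11\right) = \left(-102\right) \left(-11\right) = 1122$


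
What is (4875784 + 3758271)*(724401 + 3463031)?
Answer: 36154518196760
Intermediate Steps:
(4875784 + 3758271)*(724401 + 3463031) = 8634055*4187432 = 36154518196760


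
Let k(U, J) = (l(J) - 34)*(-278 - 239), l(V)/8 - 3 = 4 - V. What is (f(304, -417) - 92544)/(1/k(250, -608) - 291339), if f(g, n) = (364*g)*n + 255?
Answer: 116794600988142/735940377019 ≈ 158.70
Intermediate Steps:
l(V) = 56 - 8*V (l(V) = 24 + 8*(4 - V) = 24 + (32 - 8*V) = 56 - 8*V)
f(g, n) = 255 + 364*g*n (f(g, n) = 364*g*n + 255 = 255 + 364*g*n)
k(U, J) = -11374 + 4136*J (k(U, J) = ((56 - 8*J) - 34)*(-278 - 239) = (22 - 8*J)*(-517) = -11374 + 4136*J)
(f(304, -417) - 92544)/(1/k(250, -608) - 291339) = ((255 + 364*304*(-417)) - 92544)/(1/(-11374 + 4136*(-608)) - 291339) = ((255 - 46143552) - 92544)/(1/(-11374 - 2514688) - 291339) = (-46143297 - 92544)/(1/(-2526062) - 291339) = -46235841/(-1/2526062 - 291339) = -46235841/(-735940377019/2526062) = -46235841*(-2526062/735940377019) = 116794600988142/735940377019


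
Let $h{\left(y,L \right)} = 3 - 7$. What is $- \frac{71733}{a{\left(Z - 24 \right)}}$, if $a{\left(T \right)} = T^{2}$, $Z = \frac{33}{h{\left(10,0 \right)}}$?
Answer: $- \frac{382576}{5547} \approx -68.97$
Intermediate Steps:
$h{\left(y,L \right)} = -4$ ($h{\left(y,L \right)} = 3 - 7 = -4$)
$Z = - \frac{33}{4}$ ($Z = \frac{33}{-4} = 33 \left(- \frac{1}{4}\right) = - \frac{33}{4} \approx -8.25$)
$- \frac{71733}{a{\left(Z - 24 \right)}} = - \frac{71733}{\left(- \frac{33}{4} - 24\right)^{2}} = - \frac{71733}{\left(- \frac{129}{4}\right)^{2}} = - \frac{71733}{\frac{16641}{16}} = \left(-71733\right) \frac{16}{16641} = - \frac{382576}{5547}$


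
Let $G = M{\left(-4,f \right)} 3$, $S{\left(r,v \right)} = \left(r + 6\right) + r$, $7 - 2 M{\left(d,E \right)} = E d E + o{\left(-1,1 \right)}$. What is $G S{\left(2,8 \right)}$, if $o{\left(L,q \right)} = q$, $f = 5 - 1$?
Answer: $1050$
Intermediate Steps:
$f = 4$
$M{\left(d,E \right)} = 3 - \frac{d E^{2}}{2}$ ($M{\left(d,E \right)} = \frac{7}{2} - \frac{E d E + 1}{2} = \frac{7}{2} - \frac{d E^{2} + 1}{2} = \frac{7}{2} - \frac{1 + d E^{2}}{2} = \frac{7}{2} - \left(\frac{1}{2} + \frac{d E^{2}}{2}\right) = 3 - \frac{d E^{2}}{2}$)
$S{\left(r,v \right)} = 6 + 2 r$ ($S{\left(r,v \right)} = \left(6 + r\right) + r = 6 + 2 r$)
$G = 105$ ($G = \left(3 - - 2 \cdot 4^{2}\right) 3 = \left(3 - \left(-2\right) 16\right) 3 = \left(3 + 32\right) 3 = 35 \cdot 3 = 105$)
$G S{\left(2,8 \right)} = 105 \left(6 + 2 \cdot 2\right) = 105 \left(6 + 4\right) = 105 \cdot 10 = 1050$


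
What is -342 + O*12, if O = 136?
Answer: 1290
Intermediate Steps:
-342 + O*12 = -342 + 136*12 = -342 + 1632 = 1290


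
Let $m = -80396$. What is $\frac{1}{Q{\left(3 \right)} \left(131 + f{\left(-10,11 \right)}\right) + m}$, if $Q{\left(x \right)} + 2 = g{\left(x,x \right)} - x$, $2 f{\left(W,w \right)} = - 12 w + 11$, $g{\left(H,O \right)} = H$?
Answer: $- \frac{1}{80537} \approx -1.2417 \cdot 10^{-5}$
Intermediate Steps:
$f{\left(W,w \right)} = \frac{11}{2} - 6 w$ ($f{\left(W,w \right)} = \frac{- 12 w + 11}{2} = \frac{11 - 12 w}{2} = \frac{11}{2} - 6 w$)
$Q{\left(x \right)} = -2$ ($Q{\left(x \right)} = -2 + \left(x - x\right) = -2 + 0 = -2$)
$\frac{1}{Q{\left(3 \right)} \left(131 + f{\left(-10,11 \right)}\right) + m} = \frac{1}{- 2 \left(131 + \left(\frac{11}{2} - 66\right)\right) - 80396} = \frac{1}{- 2 \left(131 - \frac{121}{2}\right) - 80396} = \frac{1}{\left(-2\right) \frac{141}{2} - 80396} = \frac{1}{-141 - 80396} = \frac{1}{-80537} = - \frac{1}{80537}$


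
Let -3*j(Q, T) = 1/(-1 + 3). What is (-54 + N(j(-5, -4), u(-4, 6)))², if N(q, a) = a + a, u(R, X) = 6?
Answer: 1764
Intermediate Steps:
j(Q, T) = -⅙ (j(Q, T) = -1/(3*(-1 + 3)) = -⅓/2 = -⅓*½ = -⅙)
N(q, a) = 2*a
(-54 + N(j(-5, -4), u(-4, 6)))² = (-54 + 2*6)² = (-54 + 12)² = (-42)² = 1764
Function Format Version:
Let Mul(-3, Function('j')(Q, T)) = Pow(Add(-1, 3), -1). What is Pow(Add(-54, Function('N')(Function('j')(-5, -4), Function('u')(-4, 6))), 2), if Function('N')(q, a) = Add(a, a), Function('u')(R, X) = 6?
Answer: 1764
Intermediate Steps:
Function('j')(Q, T) = Rational(-1, 6) (Function('j')(Q, T) = Mul(Rational(-1, 3), Pow(Add(-1, 3), -1)) = Mul(Rational(-1, 3), Pow(2, -1)) = Mul(Rational(-1, 3), Rational(1, 2)) = Rational(-1, 6))
Function('N')(q, a) = Mul(2, a)
Pow(Add(-54, Function('N')(Function('j')(-5, -4), Function('u')(-4, 6))), 2) = Pow(Add(-54, Mul(2, 6)), 2) = Pow(Add(-54, 12), 2) = Pow(-42, 2) = 1764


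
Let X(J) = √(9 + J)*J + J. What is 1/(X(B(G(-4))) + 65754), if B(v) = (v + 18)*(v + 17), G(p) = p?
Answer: 1268/83485181 - 7*√191/166970362 ≈ 1.4609e-5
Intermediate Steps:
B(v) = (17 + v)*(18 + v) (B(v) = (18 + v)*(17 + v) = (17 + v)*(18 + v))
X(J) = J + J*√(9 + J) (X(J) = J*√(9 + J) + J = J + J*√(9 + J))
1/(X(B(G(-4))) + 65754) = 1/((306 + (-4)² + 35*(-4))*(1 + √(9 + (306 + (-4)² + 35*(-4)))) + 65754) = 1/((306 + 16 - 140)*(1 + √(9 + (306 + 16 - 140))) + 65754) = 1/(182*(1 + √(9 + 182)) + 65754) = 1/(182*(1 + √191) + 65754) = 1/((182 + 182*√191) + 65754) = 1/(65936 + 182*√191)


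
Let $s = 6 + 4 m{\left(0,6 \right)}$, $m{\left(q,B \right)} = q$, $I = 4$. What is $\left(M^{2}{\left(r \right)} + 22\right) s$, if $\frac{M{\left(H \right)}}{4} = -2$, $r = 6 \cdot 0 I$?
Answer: $516$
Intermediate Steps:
$r = 0$ ($r = 6 \cdot 0 \cdot 4 = 0 \cdot 4 = 0$)
$M{\left(H \right)} = -8$ ($M{\left(H \right)} = 4 \left(-2\right) = -8$)
$s = 6$ ($s = 6 + 4 \cdot 0 = 6 + 0 = 6$)
$\left(M^{2}{\left(r \right)} + 22\right) s = \left(\left(-8\right)^{2} + 22\right) 6 = \left(64 + 22\right) 6 = 86 \cdot 6 = 516$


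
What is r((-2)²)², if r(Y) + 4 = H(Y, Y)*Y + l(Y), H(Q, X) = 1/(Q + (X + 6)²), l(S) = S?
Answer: 1/676 ≈ 0.0014793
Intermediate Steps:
H(Q, X) = 1/(Q + (6 + X)²)
r(Y) = -4 + Y + Y/(Y + (6 + Y)²) (r(Y) = -4 + (Y/(Y + (6 + Y)²) + Y) = -4 + (Y + Y/(Y + (6 + Y)²)) = -4 + Y + Y/(Y + (6 + Y)²))
r((-2)²)² = (((-2)² + (-4 + (-2)²)*((-2)² + (6 + (-2)²)²))/((-2)² + (6 + (-2)²)²))² = ((4 + (-4 + 4)*(4 + (6 + 4)²))/(4 + (6 + 4)²))² = ((4 + 0*(4 + 10²))/(4 + 10²))² = ((4 + 0*(4 + 100))/(4 + 100))² = ((4 + 0*104)/104)² = ((4 + 0)/104)² = ((1/104)*4)² = (1/26)² = 1/676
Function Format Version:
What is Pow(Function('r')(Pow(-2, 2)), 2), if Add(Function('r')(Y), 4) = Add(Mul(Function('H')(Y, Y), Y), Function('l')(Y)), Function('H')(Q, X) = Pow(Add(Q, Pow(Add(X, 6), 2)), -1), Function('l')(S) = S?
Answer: Rational(1, 676) ≈ 0.0014793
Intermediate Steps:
Function('H')(Q, X) = Pow(Add(Q, Pow(Add(6, X), 2)), -1)
Function('r')(Y) = Add(-4, Y, Mul(Y, Pow(Add(Y, Pow(Add(6, Y), 2)), -1))) (Function('r')(Y) = Add(-4, Add(Mul(Pow(Add(Y, Pow(Add(6, Y), 2)), -1), Y), Y)) = Add(-4, Add(Mul(Y, Pow(Add(Y, Pow(Add(6, Y), 2)), -1)), Y)) = Add(-4, Add(Y, Mul(Y, Pow(Add(Y, Pow(Add(6, Y), 2)), -1)))) = Add(-4, Y, Mul(Y, Pow(Add(Y, Pow(Add(6, Y), 2)), -1))))
Pow(Function('r')(Pow(-2, 2)), 2) = Pow(Mul(Pow(Add(Pow(-2, 2), Pow(Add(6, Pow(-2, 2)), 2)), -1), Add(Pow(-2, 2), Mul(Add(-4, Pow(-2, 2)), Add(Pow(-2, 2), Pow(Add(6, Pow(-2, 2)), 2))))), 2) = Pow(Mul(Pow(Add(4, Pow(Add(6, 4), 2)), -1), Add(4, Mul(Add(-4, 4), Add(4, Pow(Add(6, 4), 2))))), 2) = Pow(Mul(Pow(Add(4, Pow(10, 2)), -1), Add(4, Mul(0, Add(4, Pow(10, 2))))), 2) = Pow(Mul(Pow(Add(4, 100), -1), Add(4, Mul(0, Add(4, 100)))), 2) = Pow(Mul(Pow(104, -1), Add(4, Mul(0, 104))), 2) = Pow(Mul(Rational(1, 104), Add(4, 0)), 2) = Pow(Mul(Rational(1, 104), 4), 2) = Pow(Rational(1, 26), 2) = Rational(1, 676)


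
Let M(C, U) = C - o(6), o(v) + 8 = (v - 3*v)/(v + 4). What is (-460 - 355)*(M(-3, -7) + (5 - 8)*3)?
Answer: 2282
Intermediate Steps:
o(v) = -8 - 2*v/(4 + v) (o(v) = -8 + (v - 3*v)/(v + 4) = -8 + (-2*v)/(4 + v) = -8 - 2*v/(4 + v))
M(C, U) = 46/5 + C (M(C, U) = C - 2*(-16 - 5*6)/(4 + 6) = C - 2*(-16 - 30)/10 = C - 2*(-46)/10 = C - 1*(-46/5) = C + 46/5 = 46/5 + C)
(-460 - 355)*(M(-3, -7) + (5 - 8)*3) = (-460 - 355)*((46/5 - 3) + (5 - 8)*3) = -815*(31/5 - 3*3) = -815*(31/5 - 9) = -815*(-14/5) = 2282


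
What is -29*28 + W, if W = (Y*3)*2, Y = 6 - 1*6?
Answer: -812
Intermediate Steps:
Y = 0 (Y = 6 - 6 = 0)
W = 0 (W = (0*3)*2 = 0*2 = 0)
-29*28 + W = -29*28 + 0 = -812 + 0 = -812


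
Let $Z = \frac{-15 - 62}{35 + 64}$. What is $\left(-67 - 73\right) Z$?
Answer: $\frac{980}{9} \approx 108.89$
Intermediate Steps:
$Z = - \frac{7}{9}$ ($Z = - \frac{77}{99} = \left(-77\right) \frac{1}{99} = - \frac{7}{9} \approx -0.77778$)
$\left(-67 - 73\right) Z = \left(-67 - 73\right) \left(- \frac{7}{9}\right) = \left(-140\right) \left(- \frac{7}{9}\right) = \frac{980}{9}$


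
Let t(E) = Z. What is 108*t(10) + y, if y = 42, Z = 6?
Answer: 690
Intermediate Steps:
t(E) = 6
108*t(10) + y = 108*6 + 42 = 648 + 42 = 690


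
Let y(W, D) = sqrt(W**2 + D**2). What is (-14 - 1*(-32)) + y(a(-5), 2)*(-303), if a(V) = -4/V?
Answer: 18 - 606*sqrt(29)/5 ≈ -634.68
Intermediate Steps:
y(W, D) = sqrt(D**2 + W**2)
(-14 - 1*(-32)) + y(a(-5), 2)*(-303) = (-14 - 1*(-32)) + sqrt(2**2 + (-4/(-5))**2)*(-303) = (-14 + 32) + sqrt(4 + (-4*(-1/5))**2)*(-303) = 18 + sqrt(4 + (4/5)**2)*(-303) = 18 + sqrt(4 + 16/25)*(-303) = 18 + sqrt(116/25)*(-303) = 18 + (2*sqrt(29)/5)*(-303) = 18 - 606*sqrt(29)/5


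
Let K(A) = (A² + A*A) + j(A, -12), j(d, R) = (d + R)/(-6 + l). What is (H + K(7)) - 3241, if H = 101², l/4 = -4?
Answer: 155281/22 ≈ 7058.2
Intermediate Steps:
l = -16 (l = 4*(-4) = -16)
H = 10201
j(d, R) = -R/22 - d/22 (j(d, R) = (d + R)/(-6 - 16) = (R + d)/(-22) = (R + d)*(-1/22) = -R/22 - d/22)
K(A) = 6/11 + 2*A² - A/22 (K(A) = (A² + A*A) + (-1/22*(-12) - A/22) = (A² + A²) + (6/11 - A/22) = 2*A² + (6/11 - A/22) = 6/11 + 2*A² - A/22)
(H + K(7)) - 3241 = (10201 + (6/11 + 2*7² - 1/22*7)) - 3241 = (10201 + (6/11 + 2*49 - 7/22)) - 3241 = (10201 + (6/11 + 98 - 7/22)) - 3241 = (10201 + 2161/22) - 3241 = 226583/22 - 3241 = 155281/22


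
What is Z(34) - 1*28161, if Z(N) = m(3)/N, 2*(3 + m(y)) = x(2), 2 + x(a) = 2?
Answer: -957477/34 ≈ -28161.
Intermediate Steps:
x(a) = 0 (x(a) = -2 + 2 = 0)
m(y) = -3 (m(y) = -3 + (½)*0 = -3 + 0 = -3)
Z(N) = -3/N
Z(34) - 1*28161 = -3/34 - 1*28161 = -3*1/34 - 28161 = -3/34 - 28161 = -957477/34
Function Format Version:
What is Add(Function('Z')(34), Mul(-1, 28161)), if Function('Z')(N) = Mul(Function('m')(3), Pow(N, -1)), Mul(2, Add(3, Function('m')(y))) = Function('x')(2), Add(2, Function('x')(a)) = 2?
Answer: Rational(-957477, 34) ≈ -28161.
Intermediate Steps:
Function('x')(a) = 0 (Function('x')(a) = Add(-2, 2) = 0)
Function('m')(y) = -3 (Function('m')(y) = Add(-3, Mul(Rational(1, 2), 0)) = Add(-3, 0) = -3)
Function('Z')(N) = Mul(-3, Pow(N, -1))
Add(Function('Z')(34), Mul(-1, 28161)) = Add(Mul(-3, Pow(34, -1)), Mul(-1, 28161)) = Add(Mul(-3, Rational(1, 34)), -28161) = Add(Rational(-3, 34), -28161) = Rational(-957477, 34)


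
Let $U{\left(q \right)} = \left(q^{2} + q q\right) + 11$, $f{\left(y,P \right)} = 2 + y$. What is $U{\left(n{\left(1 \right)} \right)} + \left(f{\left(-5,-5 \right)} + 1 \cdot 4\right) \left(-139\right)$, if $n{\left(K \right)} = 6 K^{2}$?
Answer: $-56$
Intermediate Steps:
$U{\left(q \right)} = 11 + 2 q^{2}$ ($U{\left(q \right)} = \left(q^{2} + q^{2}\right) + 11 = 2 q^{2} + 11 = 11 + 2 q^{2}$)
$U{\left(n{\left(1 \right)} \right)} + \left(f{\left(-5,-5 \right)} + 1 \cdot 4\right) \left(-139\right) = \left(11 + 2 \left(6 \cdot 1^{2}\right)^{2}\right) + \left(\left(2 - 5\right) + 1 \cdot 4\right) \left(-139\right) = \left(11 + 2 \left(6 \cdot 1\right)^{2}\right) + \left(-3 + 4\right) \left(-139\right) = \left(11 + 2 \cdot 6^{2}\right) + 1 \left(-139\right) = \left(11 + 2 \cdot 36\right) - 139 = \left(11 + 72\right) - 139 = 83 - 139 = -56$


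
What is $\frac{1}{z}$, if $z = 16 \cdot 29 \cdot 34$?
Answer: $\frac{1}{15776} \approx 6.3387 \cdot 10^{-5}$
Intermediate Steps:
$z = 15776$ ($z = 464 \cdot 34 = 15776$)
$\frac{1}{z} = \frac{1}{15776}$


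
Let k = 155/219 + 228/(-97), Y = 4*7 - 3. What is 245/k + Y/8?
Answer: -40763855/279176 ≈ -146.01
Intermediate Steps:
Y = 25 (Y = 28 - 3 = 25)
k = -34897/21243 (k = 155*(1/219) + 228*(-1/97) = 155/219 - 228/97 = -34897/21243 ≈ -1.6428)
245/k + Y/8 = 245/(-34897/21243) + 25/8 = 245*(-21243/34897) + 25*(⅛) = -5204535/34897 + 25/8 = -40763855/279176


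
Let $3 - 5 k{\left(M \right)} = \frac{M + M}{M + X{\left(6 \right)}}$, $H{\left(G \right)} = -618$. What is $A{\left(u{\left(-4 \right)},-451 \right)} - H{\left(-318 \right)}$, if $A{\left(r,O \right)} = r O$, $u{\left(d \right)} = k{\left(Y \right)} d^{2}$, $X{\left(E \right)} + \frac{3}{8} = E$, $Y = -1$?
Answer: $- \frac{802102}{185} \approx -4335.7$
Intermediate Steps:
$X{\left(E \right)} = - \frac{3}{8} + E$
$k{\left(M \right)} = \frac{3}{5} - \frac{2 M}{5 \left(\frac{45}{8} + M\right)}$ ($k{\left(M \right)} = \frac{3}{5} - \frac{\left(M + M\right) \frac{1}{M + \left(- \frac{3}{8} + 6\right)}}{5} = \frac{3}{5} - \frac{2 M \frac{1}{M + \frac{45}{8}}}{5} = \frac{3}{5} - \frac{2 M \frac{1}{\frac{45}{8} + M}}{5} = \frac{3}{5} - \frac{2 M}{5 \left(\frac{45}{8} + M\right)}$)
$u{\left(d \right)} = \frac{127 d^{2}}{185}$ ($u{\left(d \right)} = \frac{135 + 8 \left(-1\right)}{5 \left(45 + 8 \left(-1\right)\right)} d^{2} = \frac{135 - 8}{5 \left(45 - 8\right)} d^{2} = \frac{1}{5} \cdot \frac{1}{37} \cdot 127 d^{2} = \frac{127 d^{2}}{185}$)
$A{\left(r,O \right)} = O r$
$A{\left(u{\left(-4 \right)},-451 \right)} - H{\left(-318 \right)} = - 451 \frac{127 \left(-4\right)^{2}}{185} - -618 = - 451 \cdot \frac{127}{185} \cdot 16 + 618 = \left(-451\right) \frac{2032}{185} + 618 = - \frac{916432}{185} + 618 = - \frac{802102}{185}$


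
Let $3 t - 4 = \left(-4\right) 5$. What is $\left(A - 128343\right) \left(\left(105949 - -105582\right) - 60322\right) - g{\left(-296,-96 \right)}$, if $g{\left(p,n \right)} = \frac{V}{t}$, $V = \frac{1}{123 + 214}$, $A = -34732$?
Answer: $- \frac{132958134183597}{5392} \approx -2.4658 \cdot 10^{10}$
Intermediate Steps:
$V = \frac{1}{337} \approx 0.0029674$
$t = - \frac{16}{3}$ ($t = \frac{4}{3} + \frac{\left(-4\right) 5}{3} = \frac{4}{3} + \frac{1}{3} \left(-20\right) = \frac{4}{3} - \frac{20}{3} = - \frac{16}{3} \approx -5.3333$)
$g{\left(p,n \right)} = - \frac{3}{5392}$ ($g{\left(p,n \right)} = \frac{1}{337 \left(- \frac{16}{3}\right)} = \frac{1}{337} \left(- \frac{3}{16}\right) = - \frac{3}{5392}$)
$\left(A - 128343\right) \left(\left(105949 - -105582\right) - 60322\right) - g{\left(-296,-96 \right)} = \left(-34732 - 128343\right) \left(\left(105949 - -105582\right) - 60322\right) - - \frac{3}{5392} = - 163075 \left(\left(105949 + 105582\right) - 60322\right) + \frac{3}{5392} = - 163075 \left(211531 - 60322\right) + \frac{3}{5392} = \left(-163075\right) 151209 + \frac{3}{5392} = -24658407675 + \frac{3}{5392} = - \frac{132958134183597}{5392}$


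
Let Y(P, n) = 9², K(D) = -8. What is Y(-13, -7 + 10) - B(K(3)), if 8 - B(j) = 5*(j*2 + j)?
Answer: -47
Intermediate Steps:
Y(P, n) = 81
B(j) = 8 - 15*j (B(j) = 8 - 5*(j*2 + j) = 8 - 5*(2*j + j) = 8 - 5*3*j = 8 - 15*j)
Y(-13, -7 + 10) - B(K(3)) = 81 - (8 - 15*(-8)) = 81 - (8 + 120) = 81 - 1*128 = 81 - 128 = -47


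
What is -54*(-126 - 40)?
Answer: 8964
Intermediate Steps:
-54*(-126 - 40) = -54*(-166) = 8964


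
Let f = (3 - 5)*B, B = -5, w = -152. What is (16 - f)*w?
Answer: -912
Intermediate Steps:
f = 10 (f = (3 - 5)*(-5) = -2*(-5) = 10)
(16 - f)*w = (16 - 1*10)*(-152) = (16 - 10)*(-152) = 6*(-152) = -912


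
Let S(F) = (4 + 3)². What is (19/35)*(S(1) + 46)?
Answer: 361/7 ≈ 51.571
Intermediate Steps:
S(F) = 49 (S(F) = 7² = 49)
(19/35)*(S(1) + 46) = (19/35)*(49 + 46) = (19*(1/35))*95 = (19/35)*95 = 361/7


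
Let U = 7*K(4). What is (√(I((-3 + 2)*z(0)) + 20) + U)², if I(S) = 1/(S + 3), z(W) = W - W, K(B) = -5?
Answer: (105 - √183)²/9 ≈ 929.69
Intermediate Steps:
z(W) = 0
I(S) = 1/(3 + S)
U = -35 (U = 7*(-5) = -35)
(√(I((-3 + 2)*z(0)) + 20) + U)² = (√(1/(3 + (-3 + 2)*0) + 20) - 35)² = (√(1/(3 - 1*0) + 20) - 35)² = (√(1/(3 + 0) + 20) - 35)² = (√(1/3 + 20) - 35)² = (√(⅓ + 20) - 35)² = (√(61/3) - 35)² = (√183/3 - 35)² = (-35 + √183/3)²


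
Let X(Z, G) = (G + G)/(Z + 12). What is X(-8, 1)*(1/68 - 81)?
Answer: -5507/136 ≈ -40.493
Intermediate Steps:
X(Z, G) = 2*G/(12 + Z) (X(Z, G) = (2*G)/(12 + Z) = 2*G/(12 + Z))
X(-8, 1)*(1/68 - 81) = (2*1/(12 - 8))*(1/68 - 81) = (2*1/4)*(1/68 - 81) = (2*1*(¼))*(-5507/68) = (½)*(-5507/68) = -5507/136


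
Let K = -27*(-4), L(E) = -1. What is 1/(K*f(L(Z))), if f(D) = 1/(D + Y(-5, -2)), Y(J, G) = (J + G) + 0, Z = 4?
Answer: -2/27 ≈ -0.074074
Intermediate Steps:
Y(J, G) = G + J (Y(J, G) = (G + J) + 0 = G + J)
f(D) = 1/(-7 + D) (f(D) = 1/(D + (-2 - 5)) = 1/(D - 7) = 1/(-7 + D))
K = 108
1/(K*f(L(Z))) = 1/(108/(-7 - 1)) = 1/(108/(-8)) = 1/(108*(-1/8)) = 1/(-27/2) = -2/27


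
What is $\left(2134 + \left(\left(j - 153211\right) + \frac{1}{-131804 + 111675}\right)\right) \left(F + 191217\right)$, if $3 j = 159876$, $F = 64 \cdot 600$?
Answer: $- \frac{451958416816122}{20129} \approx -2.2453 \cdot 10^{10}$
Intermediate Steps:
$F = 38400$
$j = 53292$ ($j = \frac{1}{3} \cdot 159876 = 53292$)
$\left(2134 + \left(\left(j - 153211\right) + \frac{1}{-131804 + 111675}\right)\right) \left(F + 191217\right) = \left(2134 + \left(\left(53292 - 153211\right) + \frac{1}{-131804 + 111675}\right)\right) \left(38400 + 191217\right) = \left(2134 - \left(99919 - \frac{1}{-20129}\right)\right) 229617 = \left(2134 - \frac{2011269552}{20129}\right) 229617 = \left(- \frac{1968314266}{20129}\right) 229617 = - \frac{451958416816122}{20129}$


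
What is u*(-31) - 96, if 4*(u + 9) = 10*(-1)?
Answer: 521/2 ≈ 260.50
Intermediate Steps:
u = -23/2 (u = -9 + (10*(-1))/4 = -9 + (1/4)*(-10) = -9 - 5/2 = -23/2 ≈ -11.500)
u*(-31) - 96 = -23/2*(-31) - 96 = 713/2 - 96 = 521/2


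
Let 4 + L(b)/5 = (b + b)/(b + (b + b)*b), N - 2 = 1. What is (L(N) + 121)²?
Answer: 514089/49 ≈ 10492.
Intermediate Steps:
N = 3 (N = 2 + 1 = 3)
L(b) = -20 + 10*b/(b + 2*b²) (L(b) = -20 + 5*((b + b)/(b + (b + b)*b)) = -20 + 5*((2*b)/(b + (2*b)*b)) = -20 + 5*((2*b)/(b + 2*b²)) = -20 + 5*(2*b/(b + 2*b²)) = -20 + 10*b/(b + 2*b²))
(L(N) + 121)² = (10*(-1 - 4*3)/(1 + 2*3) + 121)² = (10*(-1 - 12)/(1 + 6) + 121)² = (10*(-13)/7 + 121)² = (10*(⅐)*(-13) + 121)² = (-130/7 + 121)² = (717/7)² = 514089/49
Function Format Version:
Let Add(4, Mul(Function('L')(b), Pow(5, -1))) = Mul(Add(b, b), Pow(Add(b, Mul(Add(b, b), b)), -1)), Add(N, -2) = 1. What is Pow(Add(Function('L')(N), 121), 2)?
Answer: Rational(514089, 49) ≈ 10492.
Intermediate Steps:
N = 3 (N = Add(2, 1) = 3)
Function('L')(b) = Add(-20, Mul(10, b, Pow(Add(b, Mul(2, Pow(b, 2))), -1))) (Function('L')(b) = Add(-20, Mul(5, Mul(Add(b, b), Pow(Add(b, Mul(Add(b, b), b)), -1)))) = Add(-20, Mul(5, Mul(Mul(2, b), Pow(Add(b, Mul(Mul(2, b), b)), -1)))) = Add(-20, Mul(5, Mul(Mul(2, b), Pow(Add(b, Mul(2, Pow(b, 2))), -1)))) = Add(-20, Mul(5, Mul(2, b, Pow(Add(b, Mul(2, Pow(b, 2))), -1)))) = Add(-20, Mul(10, b, Pow(Add(b, Mul(2, Pow(b, 2))), -1))))
Pow(Add(Function('L')(N), 121), 2) = Pow(Add(Mul(10, Pow(Add(1, Mul(2, 3)), -1), Add(-1, Mul(-4, 3))), 121), 2) = Pow(Add(Mul(10, Pow(Add(1, 6), -1), Add(-1, -12)), 121), 2) = Pow(Add(Mul(10, Pow(7, -1), -13), 121), 2) = Pow(Add(Mul(10, Rational(1, 7), -13), 121), 2) = Pow(Add(Rational(-130, 7), 121), 2) = Pow(Rational(717, 7), 2) = Rational(514089, 49)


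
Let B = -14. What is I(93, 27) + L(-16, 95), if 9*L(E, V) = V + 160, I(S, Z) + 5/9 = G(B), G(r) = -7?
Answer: 187/9 ≈ 20.778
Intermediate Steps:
I(S, Z) = -68/9 (I(S, Z) = -5/9 - 7 = -68/9)
L(E, V) = 160/9 + V/9 (L(E, V) = (V + 160)/9 = (160 + V)/9 = 160/9 + V/9)
I(93, 27) + L(-16, 95) = -68/9 + (160/9 + (1/9)*95) = -68/9 + (160/9 + 95/9) = -68/9 + 85/3 = 187/9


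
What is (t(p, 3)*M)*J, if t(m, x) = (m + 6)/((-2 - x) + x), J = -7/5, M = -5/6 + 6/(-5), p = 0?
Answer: -427/50 ≈ -8.5400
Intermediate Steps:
M = -61/30 (M = -5*⅙ + 6*(-⅕) = -⅚ - 6/5 = -61/30 ≈ -2.0333)
J = -7/5 (J = -7*⅕ = -7/5 ≈ -1.4000)
t(m, x) = -3 - m/2 (t(m, x) = (6 + m)/(-2) = (6 + m)*(-½) = -3 - m/2)
(t(p, 3)*M)*J = ((-3 - ½*0)*(-61/30))*(-7/5) = ((-3 + 0)*(-61/30))*(-7/5) = -3*(-61/30)*(-7/5) = (61/10)*(-7/5) = -427/50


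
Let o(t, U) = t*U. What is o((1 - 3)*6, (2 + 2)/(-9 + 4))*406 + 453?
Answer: 21753/5 ≈ 4350.6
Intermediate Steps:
o(t, U) = U*t
o((1 - 3)*6, (2 + 2)/(-9 + 4))*406 + 453 = (((2 + 2)/(-9 + 4))*((1 - 3)*6))*406 + 453 = ((4/(-5))*(-2*6))*406 + 453 = ((4*(-⅕))*(-12))*406 + 453 = -⅘*(-12)*406 + 453 = (48/5)*406 + 453 = 19488/5 + 453 = 21753/5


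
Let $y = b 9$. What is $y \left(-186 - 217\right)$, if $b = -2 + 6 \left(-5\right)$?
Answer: $116064$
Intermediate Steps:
$b = -32$ ($b = -2 - 30 = -32$)
$y = -288$ ($y = \left(-32\right) 9 = -288$)
$y \left(-186 - 217\right) = - 288 \left(-186 - 217\right) = \left(-288\right) \left(-403\right) = 116064$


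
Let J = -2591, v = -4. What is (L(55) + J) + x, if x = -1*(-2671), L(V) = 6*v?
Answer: 56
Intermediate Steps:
L(V) = -24 (L(V) = 6*(-4) = -24)
x = 2671
(L(55) + J) + x = (-24 - 2591) + 2671 = -2615 + 2671 = 56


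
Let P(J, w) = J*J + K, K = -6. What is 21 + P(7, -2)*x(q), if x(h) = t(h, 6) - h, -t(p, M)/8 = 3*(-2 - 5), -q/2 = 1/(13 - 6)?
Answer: 50801/7 ≈ 7257.3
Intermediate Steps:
q = -2/7 (q = -2/(13 - 6) = -2/7 ≈ -0.28571)
P(J, w) = -6 + J² (P(J, w) = J*J - 6 = J² - 6 = -6 + J²)
t(p, M) = 168 (t(p, M) = -24*(-2 - 5) = -24*(-7) = -8*(-21) = 168)
x(h) = 168 - h
21 + P(7, -2)*x(q) = 21 + (-6 + 7²)*(168 - 1*(-2/7)) = 21 + (-6 + 49)*(168 + 2/7) = 21 + 43*(1178/7) = 21 + 50654/7 = 50801/7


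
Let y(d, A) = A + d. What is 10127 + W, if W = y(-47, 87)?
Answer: 10167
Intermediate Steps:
W = 40 (W = 87 - 47 = 40)
10127 + W = 10127 + 40 = 10167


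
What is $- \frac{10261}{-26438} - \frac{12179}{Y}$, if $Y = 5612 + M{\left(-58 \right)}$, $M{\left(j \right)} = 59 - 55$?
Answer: $- \frac{132181313}{74237904} \approx -1.7805$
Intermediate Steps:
$M{\left(j \right)} = 4$
$Y = 5616$ ($Y = 5612 + 4 = 5616$)
$- \frac{10261}{-26438} - \frac{12179}{Y} = - \frac{10261}{-26438} - \frac{12179}{5616} = \left(-10261\right) \left(- \frac{1}{26438}\right) - \frac{12179}{5616} = \frac{10261}{26438} - \frac{12179}{5616} = - \frac{132181313}{74237904}$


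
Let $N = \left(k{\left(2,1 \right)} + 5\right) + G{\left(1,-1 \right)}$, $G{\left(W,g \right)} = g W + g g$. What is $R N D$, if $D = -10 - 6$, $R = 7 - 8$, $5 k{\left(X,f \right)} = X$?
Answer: $\frac{432}{5} \approx 86.4$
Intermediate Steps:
$k{\left(X,f \right)} = \frac{X}{5}$
$G{\left(W,g \right)} = g^{2} + W g$ ($G{\left(W,g \right)} = W g + g^{2} = g^{2} + W g$)
$R = -1$
$N = \frac{27}{5}$ ($N = \left(\frac{1}{5} \cdot 2 + 5\right) - \left(1 - 1\right) = \left(\frac{2}{5} + 5\right) - 0 = \frac{27}{5} + 0 = \frac{27}{5} \approx 5.4$)
$D = -16$
$R N D = \left(-1\right) \frac{27}{5} \left(-16\right) = \left(- \frac{27}{5}\right) \left(-16\right) = \frac{432}{5}$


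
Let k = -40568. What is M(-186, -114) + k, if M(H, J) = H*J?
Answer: -19364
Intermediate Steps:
M(-186, -114) + k = -186*(-114) - 40568 = 21204 - 40568 = -19364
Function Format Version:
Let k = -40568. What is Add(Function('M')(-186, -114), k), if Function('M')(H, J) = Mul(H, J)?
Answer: -19364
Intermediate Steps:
Add(Function('M')(-186, -114), k) = Add(Mul(-186, -114), -40568) = Add(21204, -40568) = -19364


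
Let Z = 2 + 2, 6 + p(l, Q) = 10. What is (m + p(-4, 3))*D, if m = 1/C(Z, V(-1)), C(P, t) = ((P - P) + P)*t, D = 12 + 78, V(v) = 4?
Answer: 2925/8 ≈ 365.63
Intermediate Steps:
p(l, Q) = 4 (p(l, Q) = -6 + 10 = 4)
Z = 4
D = 90
C(P, t) = P*t (C(P, t) = (0 + P)*t = P*t)
m = 1/16 (m = 1/(4*4) = 1/16 ≈ 0.062500)
(m + p(-4, 3))*D = (1/16 + 4)*90 = (65/16)*90 = 2925/8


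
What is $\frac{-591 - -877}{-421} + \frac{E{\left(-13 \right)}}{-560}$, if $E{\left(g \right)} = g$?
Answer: $- \frac{154687}{235760} \approx -0.65612$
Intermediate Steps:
$\frac{-591 - -877}{-421} + \frac{E{\left(-13 \right)}}{-560} = \frac{-591 - -877}{-421} - \frac{13}{-560} = \left(-591 + 877\right) \left(- \frac{1}{421}\right) - - \frac{13}{560} = 286 \left(- \frac{1}{421}\right) + \frac{13}{560} = - \frac{286}{421} + \frac{13}{560} = - \frac{154687}{235760}$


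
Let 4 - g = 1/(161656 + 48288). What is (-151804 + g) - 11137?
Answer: -34207645529/209944 ≈ -1.6294e+5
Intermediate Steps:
g = 839775/209944 (g = 4 - 1/(161656 + 48288) = 4 - 1/209944 = 839775/209944 ≈ 4.0000)
(-151804 + g) - 11137 = (-151804 + 839775/209944) - 11137 = -31869499201/209944 - 11137 = -34207645529/209944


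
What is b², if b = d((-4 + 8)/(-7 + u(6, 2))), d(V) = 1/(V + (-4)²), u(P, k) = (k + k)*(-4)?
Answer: 529/132496 ≈ 0.0039926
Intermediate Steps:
u(P, k) = -8*k (u(P, k) = (2*k)*(-4) = -8*k)
d(V) = 1/(16 + V) (d(V) = 1/(V + 16) = 1/(16 + V))
b = 23/364 (b = 1/(16 + (-4 + 8)/(-7 - 8*2)) = 1/(16 + 4/(-7 - 16)) = 1/(16 + 4/(-23)) = 1/(16 + 4*(-1/23)) = 1/(16 - 4/23) = 1/(364/23) = 23/364 ≈ 0.063187)
b² = (23/364)² = 529/132496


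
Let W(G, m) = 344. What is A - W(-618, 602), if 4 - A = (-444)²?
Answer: -197476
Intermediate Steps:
A = -197132 (A = 4 - 1*(-444)² = 4 - 1*197136 = 4 - 197136 = -197132)
A - W(-618, 602) = -197132 - 1*344 = -197132 - 344 = -197476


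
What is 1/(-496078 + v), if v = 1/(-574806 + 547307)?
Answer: -27499/13641648923 ≈ -2.0158e-6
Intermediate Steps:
v = -1/27499 (v = 1/(-27499) = -1/27499 ≈ -3.6365e-5)
1/(-496078 + v) = 1/(-496078 - 1/27499) = 1/(-13641648923/27499) = -27499/13641648923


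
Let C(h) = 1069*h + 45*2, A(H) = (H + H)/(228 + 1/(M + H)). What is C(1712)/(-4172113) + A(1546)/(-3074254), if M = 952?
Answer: -1602304248153414474/3652530551699665295 ≈ -0.43868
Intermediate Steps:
A(H) = 2*H/(228 + 1/(952 + H)) (A(H) = (H + H)/(228 + 1/(952 + H)) = (2*H)/(228 + 1/(952 + H)) = 2*H/(228 + 1/(952 + H)))
C(h) = 90 + 1069*h (C(h) = 1069*h + 90 = 90 + 1069*h)
C(1712)/(-4172113) + A(1546)/(-3074254) = (90 + 1069*1712)/(-4172113) + (2*1546*(952 + 1546)/(217057 + 228*1546))/(-3074254) = (90 + 1830128)*(-1/4172113) + (2*1546*2498/(217057 + 352488))*(-1/3074254) = 1830218*(-1/4172113) + (2*1546*2498/569545)*(-1/3074254) = -1830218/4172113 + (2*1546*(1/569545)*2498)*(-1/3074254) = -1830218/4172113 + (7723816/569545)*(-1/3074254) = -1830218/4172113 - 3861908/875462997215 = -1602304248153414474/3652530551699665295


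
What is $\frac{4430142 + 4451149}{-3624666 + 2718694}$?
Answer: $- \frac{8881291}{905972} \approx -9.8031$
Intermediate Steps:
$\frac{4430142 + 4451149}{-3624666 + 2718694} = \frac{8881291}{-905972} = 8881291 \left(- \frac{1}{905972}\right) = - \frac{8881291}{905972}$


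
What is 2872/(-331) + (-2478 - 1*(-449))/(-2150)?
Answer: -5503201/711650 ≈ -7.7330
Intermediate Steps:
2872/(-331) + (-2478 - 1*(-449))/(-2150) = 2872*(-1/331) + (-2478 + 449)*(-1/2150) = -2872/331 - 2029*(-1/2150) = -2872/331 + 2029/2150 = -5503201/711650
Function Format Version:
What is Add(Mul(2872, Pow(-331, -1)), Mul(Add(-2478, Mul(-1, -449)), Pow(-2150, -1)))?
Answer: Rational(-5503201, 711650) ≈ -7.7330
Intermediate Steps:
Add(Mul(2872, Pow(-331, -1)), Mul(Add(-2478, Mul(-1, -449)), Pow(-2150, -1))) = Add(Mul(2872, Rational(-1, 331)), Mul(Add(-2478, 449), Rational(-1, 2150))) = Add(Rational(-2872, 331), Mul(-2029, Rational(-1, 2150))) = Add(Rational(-2872, 331), Rational(2029, 2150)) = Rational(-5503201, 711650)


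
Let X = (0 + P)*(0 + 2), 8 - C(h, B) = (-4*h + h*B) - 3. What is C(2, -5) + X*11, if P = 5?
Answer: 139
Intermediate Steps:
C(h, B) = 11 + 4*h - B*h (C(h, B) = 8 - ((-4*h + h*B) - 3) = 8 - ((-4*h + B*h) - 3) = 8 - (-3 - 4*h + B*h) = 8 + (3 + 4*h - B*h) = 11 + 4*h - B*h)
X = 10 (X = (0 + 5)*(0 + 2) = 5*2 = 10)
C(2, -5) + X*11 = (11 + 4*2 - 1*(-5)*2) + 10*11 = (11 + 8 + 10) + 110 = 29 + 110 = 139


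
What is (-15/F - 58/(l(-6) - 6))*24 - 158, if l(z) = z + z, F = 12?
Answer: -332/3 ≈ -110.67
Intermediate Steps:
l(z) = 2*z
(-15/F - 58/(l(-6) - 6))*24 - 158 = (-15/12 - 58/(2*(-6) - 6))*24 - 158 = (-15*1/12 - 58/(-12 - 6))*24 - 158 = (-5/4 - 58/(-18))*24 - 158 = (-5/4 - 58*(-1/18))*24 - 158 = (-5/4 + 29/9)*24 - 158 = (71/36)*24 - 158 = 142/3 - 158 = -332/3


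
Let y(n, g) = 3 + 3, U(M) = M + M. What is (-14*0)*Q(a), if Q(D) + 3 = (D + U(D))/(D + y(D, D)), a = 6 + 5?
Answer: 0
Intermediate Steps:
U(M) = 2*M
a = 11
y(n, g) = 6
Q(D) = -3 + 3*D/(6 + D) (Q(D) = -3 + (D + 2*D)/(D + 6) = -3 + (3*D)/(6 + D) = -3 + 3*D/(6 + D))
(-14*0)*Q(a) = (-14*0)*(-18/(6 + 11)) = 0*(-18/17) = 0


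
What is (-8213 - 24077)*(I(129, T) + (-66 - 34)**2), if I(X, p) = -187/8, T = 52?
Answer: -1288580885/4 ≈ -3.2215e+8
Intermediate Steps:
I(X, p) = -187/8 (I(X, p) = -187*1/8 = -187/8)
(-8213 - 24077)*(I(129, T) + (-66 - 34)**2) = (-8213 - 24077)*(-187/8 + (-66 - 34)**2) = -32290*(-187/8 + (-100)**2) = -32290*(-187/8 + 10000) = -32290*79813/8 = -1288580885/4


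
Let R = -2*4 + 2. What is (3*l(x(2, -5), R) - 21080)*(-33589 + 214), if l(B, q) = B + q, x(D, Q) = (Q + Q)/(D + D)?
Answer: 1408792125/2 ≈ 7.0440e+8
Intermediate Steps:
R = -6 (R = -8 + 2 = -6)
x(D, Q) = Q/D (x(D, Q) = (2*Q)/((2*D)) = (2*Q)*(1/(2*D)) = Q/D)
(3*l(x(2, -5), R) - 21080)*(-33589 + 214) = (3*(-5/2 - 6) - 21080)*(-33589 + 214) = (3*(-5*½ - 6) - 21080)*(-33375) = (3*(-5/2 - 6) - 21080)*(-33375) = (3*(-17/2) - 21080)*(-33375) = (-51/2 - 21080)*(-33375) = -42211/2*(-33375) = 1408792125/2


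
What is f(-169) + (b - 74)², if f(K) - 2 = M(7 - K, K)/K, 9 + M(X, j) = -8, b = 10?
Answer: 692579/169 ≈ 4098.1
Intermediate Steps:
M(X, j) = -17 (M(X, j) = -9 - 8 = -17)
f(K) = 2 - 17/K
f(-169) + (b - 74)² = (2 - 17/(-169)) + (10 - 74)² = (2 - 17*(-1/169)) + (-64)² = (2 + 17/169) + 4096 = 355/169 + 4096 = 692579/169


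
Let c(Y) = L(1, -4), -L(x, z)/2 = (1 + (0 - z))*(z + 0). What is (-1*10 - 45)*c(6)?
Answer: -2200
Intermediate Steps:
L(x, z) = -2*z*(1 - z) (L(x, z) = -2*(1 + (0 - z))*(z + 0) = -2*(1 - z)*z = -2*z*(1 - z))
c(Y) = 40 (c(Y) = 2*(-4)*(-1 - 4) = 2*(-4)*(-5) = 40)
(-1*10 - 45)*c(6) = (-1*10 - 45)*40 = (-10 - 45)*40 = -55*40 = -2200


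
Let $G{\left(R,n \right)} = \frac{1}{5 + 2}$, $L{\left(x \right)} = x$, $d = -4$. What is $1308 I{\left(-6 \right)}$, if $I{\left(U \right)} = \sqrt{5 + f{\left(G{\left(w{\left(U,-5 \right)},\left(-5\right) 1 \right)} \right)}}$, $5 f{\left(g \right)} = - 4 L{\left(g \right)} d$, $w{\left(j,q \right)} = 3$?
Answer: $\frac{1308 \sqrt{6685}}{35} \approx 3055.6$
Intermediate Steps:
$G{\left(R,n \right)} = \frac{1}{7}$
$f{\left(g \right)} = \frac{16 g}{5}$ ($f{\left(g \right)} = \frac{- 4 g \left(-4\right)}{5} = \frac{16 g}{5}$)
$I{\left(U \right)} = \frac{\sqrt{6685}}{35}$ ($I{\left(U \right)} = \sqrt{5 + \frac{16}{5} \cdot \frac{1}{7}} = \sqrt{5 + \frac{16}{35}} = \sqrt{\frac{191}{35}} = \frac{\sqrt{6685}}{35}$)
$1308 I{\left(-6 \right)} = 1308 \frac{\sqrt{6685}}{35} = \frac{1308 \sqrt{6685}}{35}$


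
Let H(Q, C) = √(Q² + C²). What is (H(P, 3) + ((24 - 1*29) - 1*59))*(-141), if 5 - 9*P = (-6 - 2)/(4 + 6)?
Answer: 9024 - 47*√19066/15 ≈ 8591.3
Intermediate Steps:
P = 29/45 (P = 5/9 - (-6 - 2)/(9*(4 + 6)) = 5/9 - (-8)/(9*10) = 5/9 - ⅑*(-⅘) = 5/9 + 4/45 = 29/45 ≈ 0.64444)
H(Q, C) = √(C² + Q²)
(H(P, 3) + ((24 - 1*29) - 1*59))*(-141) = (√(3² + (29/45)²) + ((24 - 1*29) - 1*59))*(-141) = (√(9 + 841/2025) + ((24 - 29) - 59))*(-141) = (√(19066/2025) + (-5 - 59))*(-141) = (√19066/45 - 64)*(-141) = (-64 + √19066/45)*(-141) = 9024 - 47*√19066/15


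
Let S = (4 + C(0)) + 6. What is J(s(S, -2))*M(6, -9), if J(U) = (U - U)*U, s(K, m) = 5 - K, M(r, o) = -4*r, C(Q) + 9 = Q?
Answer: 0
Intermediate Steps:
C(Q) = -9 + Q
S = 1 (S = (4 + (-9 + 0)) + 6 = (4 - 9) + 6 = -5 + 6 = 1)
J(U) = 0 (J(U) = 0*U = 0)
J(s(S, -2))*M(6, -9) = 0*(-4*6) = 0*(-24) = 0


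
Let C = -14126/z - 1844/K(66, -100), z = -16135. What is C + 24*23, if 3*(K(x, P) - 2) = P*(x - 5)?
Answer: 3889405396/7023335 ≈ 553.78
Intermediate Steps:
K(x, P) = 2 + P*(-5 + x)/3 (K(x, P) = 2 + (P*(x - 5))/3 = 2 + (P*(-5 + x))/3 = 2 + P*(-5 + x)/3)
C = 12524476/7023335 (C = -14126/(-16135) - 1844/(2 - 5/3*(-100) + (⅓)*(-100)*66) = -14126*(-1/16135) - 1844/(2 + 500/3 - 2200) = 2018/2305 - 1844/(-6094/3) = 2018/2305 - 1844*(-3/6094) = 2018/2305 + 2766/3047 = 12524476/7023335 ≈ 1.7833)
C + 24*23 = 12524476/7023335 + 24*23 = 12524476/7023335 + 552 = 3889405396/7023335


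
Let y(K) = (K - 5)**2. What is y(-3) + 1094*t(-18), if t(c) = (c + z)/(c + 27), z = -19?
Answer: -39902/9 ≈ -4433.6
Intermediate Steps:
t(c) = (-19 + c)/(27 + c) (t(c) = (c - 19)/(c + 27) = (-19 + c)/(27 + c))
y(K) = (-5 + K)**2
y(-3) + 1094*t(-18) = (-5 - 3)**2 + 1094*((-19 - 18)/(27 - 18)) = (-8)**2 + 1094*(-37/9) = 64 + 1094*((1/9)*(-37)) = 64 + 1094*(-37/9) = 64 - 40478/9 = -39902/9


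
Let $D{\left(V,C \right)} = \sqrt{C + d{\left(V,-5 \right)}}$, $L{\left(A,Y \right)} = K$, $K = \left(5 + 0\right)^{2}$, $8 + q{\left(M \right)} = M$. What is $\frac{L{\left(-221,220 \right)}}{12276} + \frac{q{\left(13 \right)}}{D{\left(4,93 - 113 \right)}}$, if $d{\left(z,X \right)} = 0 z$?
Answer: $\frac{25}{12276} - \frac{i \sqrt{5}}{2} \approx 0.0020365 - 1.118 i$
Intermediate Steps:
$d{\left(z,X \right)} = 0$
$q{\left(M \right)} = -8 + M$
$K = 25$ ($K = 5^{2} = 25$)
$L{\left(A,Y \right)} = 25$
$D{\left(V,C \right)} = \sqrt{C}$ ($D{\left(V,C \right)} = \sqrt{C + 0} = \sqrt{C}$)
$\frac{L{\left(-221,220 \right)}}{12276} + \frac{q{\left(13 \right)}}{D{\left(4,93 - 113 \right)}} = \frac{25}{12276} + \frac{-8 + 13}{\sqrt{93 - 113}} = 25 \cdot \frac{1}{12276} + \frac{5}{\sqrt{93 - 113}} = \frac{25}{12276} + \frac{5}{\sqrt{-20}} = \frac{25}{12276} + \frac{5}{2 i \sqrt{5}} = \frac{25}{12276} + 5 \left(- \frac{i \sqrt{5}}{10}\right) = \frac{25}{12276} - \frac{i \sqrt{5}}{2}$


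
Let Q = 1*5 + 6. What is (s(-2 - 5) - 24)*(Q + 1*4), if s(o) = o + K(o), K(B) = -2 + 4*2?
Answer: -375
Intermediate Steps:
Q = 11 (Q = 5 + 6 = 11)
K(B) = 6 (K(B) = -2 + 8 = 6)
s(o) = 6 + o (s(o) = o + 6 = 6 + o)
(s(-2 - 5) - 24)*(Q + 1*4) = ((6 + (-2 - 5)) - 24)*(11 + 1*4) = ((6 - 7) - 24)*(11 + 4) = (-1 - 24)*15 = -25*15 = -375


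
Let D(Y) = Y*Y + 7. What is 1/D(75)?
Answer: 1/5632 ≈ 0.00017756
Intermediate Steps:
D(Y) = 7 + Y² (D(Y) = Y² + 7 = 7 + Y²)
1/D(75) = 1/(7 + 75²) = 1/(7 + 5625) = 1/5632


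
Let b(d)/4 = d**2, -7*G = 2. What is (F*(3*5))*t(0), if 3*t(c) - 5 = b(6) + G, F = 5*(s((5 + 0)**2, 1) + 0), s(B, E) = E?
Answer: 26025/7 ≈ 3717.9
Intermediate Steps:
G = -2/7 (G = -1/7*2 = -2/7 ≈ -0.28571)
F = 5 (F = 5*(1 + 0) = 5*1 = 5)
b(d) = 4*d**2
t(c) = 347/7 (t(c) = 5/3 + (4*6**2 - 2/7)/3 = 5/3 + (4*36 - 2/7)/3 = 5/3 + (144 - 2/7)/3 = 5/3 + (1/3)*(1006/7) = 5/3 + 1006/21 = 347/7)
(F*(3*5))*t(0) = (5*(3*5))*(347/7) = (5*15)*(347/7) = 75*(347/7) = 26025/7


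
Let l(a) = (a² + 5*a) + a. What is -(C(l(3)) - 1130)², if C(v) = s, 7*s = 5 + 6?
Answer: -62394201/49 ≈ -1.2734e+6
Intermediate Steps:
l(a) = a² + 6*a
s = 11/7 (s = (5 + 6)/7 = (⅐)*11 = 11/7 ≈ 1.5714)
C(v) = 11/7
-(C(l(3)) - 1130)² = -(11/7 - 1130)² = -(-7899/7)² = -1*62394201/49 = -62394201/49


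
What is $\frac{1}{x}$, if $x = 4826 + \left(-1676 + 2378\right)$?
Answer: $\frac{1}{5528} \approx 0.0001809$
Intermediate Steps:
$x = 5528$ ($x = 4826 + 702 = 5528$)
$\frac{1}{x} = \frac{1}{5528}$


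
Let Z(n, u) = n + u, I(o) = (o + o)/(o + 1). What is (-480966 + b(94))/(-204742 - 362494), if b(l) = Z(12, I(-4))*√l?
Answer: 240483/283618 - 11*√94/425427 ≈ 0.84766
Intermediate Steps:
I(o) = 2*o/(1 + o) (I(o) = (2*o)/(1 + o) = 2*o/(1 + o))
b(l) = 44*√l/3 (b(l) = (12 + 2*(-4)/(1 - 4))*√l = (12 + 2*(-4)/(-3))*√l = (12 + 2*(-4)*(-⅓))*√l = (12 + 8/3)*√l = 44*√l/3)
(-480966 + b(94))/(-204742 - 362494) = (-480966 + 44*√94/3)/(-204742 - 362494) = (-480966 + 44*√94/3)/(-567236) = (-480966 + 44*√94/3)*(-1/567236) = 240483/283618 - 11*√94/425427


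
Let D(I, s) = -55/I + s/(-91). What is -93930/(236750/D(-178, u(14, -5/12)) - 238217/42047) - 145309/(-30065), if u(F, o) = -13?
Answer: 82641168045139391/17757436174442685 ≈ 4.6539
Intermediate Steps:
D(I, s) = -55/I - s/91 (D(I, s) = -55/I + s*(-1/91) = -55/I - s/91)
-93930/(236750/D(-178, u(14, -5/12)) - 238217/42047) - 145309/(-30065) = -93930/(236750/(-55/(-178) - 1/91*(-13)) - 238217/42047) - 145309/(-30065) = -93930/(236750/(-55*(-1/178) + ⅐) - 238217*1/42047) - 145309*(-1/30065) = -93930/(236750/(55/178 + ⅐) - 238217/42047) + 145309/30065 = -93930/(236750/(563/1246) - 238217/42047) + 145309/30065 = -93930/(236750*(1246/563) - 238217/42047) + 145309/30065 = -93930/(294990500/563 - 238217/42047) + 145309/30065 = -93930/12403331437329/23672461 + 145309/30065 = -93930*23672461/12403331437329 + 145309/30065 = -741184753910/4134443812443 + 145309/30065 = 82641168045139391/17757436174442685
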